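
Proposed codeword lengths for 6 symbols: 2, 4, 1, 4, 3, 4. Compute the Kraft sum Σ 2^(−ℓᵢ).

1.0625

With common denominator 2^4 = 16: Σ 2^(−ℓᵢ) = 4/16 + 1/16 + 8/16 + 1/16 + 2/16 + 1/16 = 17/16 = 1.0625.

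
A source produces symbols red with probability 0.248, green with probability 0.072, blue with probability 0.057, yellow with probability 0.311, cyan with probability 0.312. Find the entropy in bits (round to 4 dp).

H = −Σ pᵢ log₂ pᵢ.
−0.248·log₂(0.248) = 0.4989
−0.072·log₂(0.072) = 0.2733
−0.057·log₂(0.057) = 0.2356
−0.311·log₂(0.311) = 0.5240
−0.312·log₂(0.312) = 0.5243
Sum ≈ 2.0561 → 2.0561 bits.

2.0561 bits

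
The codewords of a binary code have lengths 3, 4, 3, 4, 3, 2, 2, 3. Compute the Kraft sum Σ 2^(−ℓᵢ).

1.125

With common denominator 2^4 = 16: Σ 2^(−ℓᵢ) = 2/16 + 1/16 + 2/16 + 1/16 + 2/16 + 4/16 + 4/16 + 2/16 = 18/16 = 1.125.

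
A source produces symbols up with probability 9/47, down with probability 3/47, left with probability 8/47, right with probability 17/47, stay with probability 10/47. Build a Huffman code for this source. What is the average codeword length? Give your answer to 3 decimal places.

2.234 bits/symbol

Repeatedly combine the two least-probable nodes; the expected code length is the sum of the merged weights.
merge 3/47 + 8/47 → 11/47
merge 9/47 + 10/47 → 19/47
merge 11/47 + 17/47 → 28/47
merge 19/47 + 28/47 → 1
L = 11/47 + 19/47 + 28/47 + 1 = 105/47 ≈ 2.234 bits/symbol.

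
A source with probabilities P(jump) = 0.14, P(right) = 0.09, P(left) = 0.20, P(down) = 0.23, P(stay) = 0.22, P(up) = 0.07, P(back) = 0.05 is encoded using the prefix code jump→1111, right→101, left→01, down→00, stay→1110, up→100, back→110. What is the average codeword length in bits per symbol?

L̄ = Σ pᵢ·ℓᵢ = 0.14·4 + 0.09·3 + 0.20·2 + 0.23·2 + 0.22·4 + 0.07·3 + 0.05·3 = 2.93 bits/symbol.

2.93 bits/symbol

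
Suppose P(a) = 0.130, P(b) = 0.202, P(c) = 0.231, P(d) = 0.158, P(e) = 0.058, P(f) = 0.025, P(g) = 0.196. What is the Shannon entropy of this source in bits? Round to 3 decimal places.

H = −Σ pᵢ log₂ pᵢ.
−0.130·log₂(0.130) = 0.3826
−0.202·log₂(0.202) = 0.4661
−0.231·log₂(0.231) = 0.4883
−0.158·log₂(0.158) = 0.4206
−0.058·log₂(0.058) = 0.2383
−0.025·log₂(0.025) = 0.1330
−0.196·log₂(0.196) = 0.4608
Sum ≈ 2.5898 → 2.590 bits.

2.590 bits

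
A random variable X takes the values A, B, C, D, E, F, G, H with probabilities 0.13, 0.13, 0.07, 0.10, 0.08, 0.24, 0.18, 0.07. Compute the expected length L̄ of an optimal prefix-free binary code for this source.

Repeatedly combine the two least-probable nodes; the expected code length is the sum of the merged weights.
merge 7/100 + 7/100 → 7/50
merge 2/25 + 1/10 → 9/50
merge 13/100 + 13/100 → 13/50
merge 7/50 + 9/50 → 8/25
merge 9/50 + 6/25 → 21/50
merge 13/50 + 8/25 → 29/50
merge 21/50 + 29/50 → 1
L = 7/50 + 9/50 + 13/50 + 8/25 + 21/50 + 29/50 + 1 = 29/10 = 2.9 bits/symbol.

2.9 bits/symbol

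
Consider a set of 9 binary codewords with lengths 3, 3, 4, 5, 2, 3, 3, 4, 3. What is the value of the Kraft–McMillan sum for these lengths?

1.03125

With common denominator 2^5 = 32: Σ 2^(−ℓᵢ) = 4/32 + 4/32 + 2/32 + 1/32 + 8/32 + 4/32 + 4/32 + 2/32 + 4/32 = 33/32 = 1.03125.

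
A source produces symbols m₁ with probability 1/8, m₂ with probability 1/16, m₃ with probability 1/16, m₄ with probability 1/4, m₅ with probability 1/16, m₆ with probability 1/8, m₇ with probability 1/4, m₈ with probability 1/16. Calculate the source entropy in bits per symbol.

2.75 bits

Each probability is a power of 1/2, so log₂(1/p) is an integer.
H = Σ p·log₂(1/p) = 1/8·3 + 1/16·4 + 1/16·4 + 1/4·2 + 1/16·4 + 1/8·3 + 1/4·2 + 1/16·4 = 2.75 bits.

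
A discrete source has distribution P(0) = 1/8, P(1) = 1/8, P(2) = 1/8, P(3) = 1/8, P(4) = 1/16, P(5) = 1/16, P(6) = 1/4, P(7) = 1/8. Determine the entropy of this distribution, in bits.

2.875 bits

Each probability is a power of 1/2, so log₂(1/p) is an integer.
H = Σ p·log₂(1/p) = 1/8·3 + 1/8·3 + 1/8·3 + 1/8·3 + 1/16·4 + 1/16·4 + 1/4·2 + 1/8·3 = 2.875 bits.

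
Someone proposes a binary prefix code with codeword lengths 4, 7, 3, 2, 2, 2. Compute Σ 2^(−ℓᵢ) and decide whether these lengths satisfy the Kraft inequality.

With common denominator 2^7 = 128: Σ 2^(−ℓᵢ) = 8/128 + 1/128 + 16/128 + 32/128 + 32/128 + 32/128 = 121/128 = 0.9453125.
Kraft's inequality requires Σ ≤ 1; here Σ = 0.9453125 ≤ 1, so such a prefix code exists.

0.9453125; yes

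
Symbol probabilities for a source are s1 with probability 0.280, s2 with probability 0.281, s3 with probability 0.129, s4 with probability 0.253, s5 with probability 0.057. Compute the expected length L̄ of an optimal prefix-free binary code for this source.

2.186 bits/symbol

Repeatedly combine the two least-probable nodes; the expected code length is the sum of the merged weights.
merge 57/1000 + 129/1000 → 93/500
merge 93/500 + 253/1000 → 439/1000
merge 7/25 + 281/1000 → 561/1000
merge 439/1000 + 561/1000 → 1
L = 93/500 + 439/1000 + 561/1000 + 1 = 1093/500 = 2.186 bits/symbol.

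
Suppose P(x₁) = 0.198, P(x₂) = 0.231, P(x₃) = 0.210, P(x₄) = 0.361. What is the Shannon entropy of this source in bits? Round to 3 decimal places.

1.954 bits

H = −Σ pᵢ log₂ pᵢ.
−0.198·log₂(0.198) = 0.4626
−0.231·log₂(0.231) = 0.4883
−0.210·log₂(0.210) = 0.4728
−0.361·log₂(0.361) = 0.5306
Sum ≈ 1.9544 → 1.954 bits.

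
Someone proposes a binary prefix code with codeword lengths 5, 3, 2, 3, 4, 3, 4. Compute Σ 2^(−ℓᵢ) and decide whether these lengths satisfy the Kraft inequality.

0.78125; yes

With common denominator 2^5 = 32: Σ 2^(−ℓᵢ) = 1/32 + 4/32 + 8/32 + 4/32 + 2/32 + 4/32 + 2/32 = 25/32 = 0.78125.
Kraft's inequality requires Σ ≤ 1; here Σ = 0.78125 ≤ 1, so such a prefix code exists.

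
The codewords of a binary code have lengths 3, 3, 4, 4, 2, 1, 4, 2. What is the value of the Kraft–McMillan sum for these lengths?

With common denominator 2^4 = 16: Σ 2^(−ℓᵢ) = 2/16 + 2/16 + 1/16 + 1/16 + 4/16 + 8/16 + 1/16 + 4/16 = 23/16 = 1.4375.

1.4375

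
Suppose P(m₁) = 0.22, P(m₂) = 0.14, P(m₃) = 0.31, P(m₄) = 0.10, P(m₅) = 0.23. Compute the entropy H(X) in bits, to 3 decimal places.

2.221 bits

H = −Σ pᵢ log₂ pᵢ.
−0.22·log₂(0.22) = 0.4806
−0.14·log₂(0.14) = 0.3971
−0.31·log₂(0.31) = 0.5238
−0.10·log₂(0.10) = 0.3322
−0.23·log₂(0.23) = 0.4877
Sum ≈ 2.2213 → 2.221 bits.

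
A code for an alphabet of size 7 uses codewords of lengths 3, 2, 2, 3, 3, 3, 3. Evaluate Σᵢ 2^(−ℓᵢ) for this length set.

With common denominator 2^3 = 8: Σ 2^(−ℓᵢ) = 1/8 + 2/8 + 2/8 + 1/8 + 1/8 + 1/8 + 1/8 = 9/8 = 1.125.

1.125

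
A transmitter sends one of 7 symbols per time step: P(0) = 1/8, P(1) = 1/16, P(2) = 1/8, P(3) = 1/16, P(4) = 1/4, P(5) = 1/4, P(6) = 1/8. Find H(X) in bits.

2.625 bits

Each probability is a power of 1/2, so log₂(1/p) is an integer.
H = Σ p·log₂(1/p) = 1/8·3 + 1/16·4 + 1/8·3 + 1/16·4 + 1/4·2 + 1/4·2 + 1/8·3 = 2.625 bits.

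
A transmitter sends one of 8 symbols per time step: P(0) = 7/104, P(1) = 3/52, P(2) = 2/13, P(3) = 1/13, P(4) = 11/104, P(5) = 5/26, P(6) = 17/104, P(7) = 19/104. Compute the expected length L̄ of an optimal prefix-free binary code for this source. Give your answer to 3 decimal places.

Repeatedly combine the two least-probable nodes; the expected code length is the sum of the merged weights.
merge 3/52 + 7/104 → 1/8
merge 1/13 + 11/104 → 19/104
merge 1/8 + 2/13 → 29/104
merge 17/104 + 19/104 → 9/26
merge 19/104 + 5/26 → 3/8
merge 29/104 + 9/26 → 5/8
merge 3/8 + 5/8 → 1
L = 1/8 + 19/104 + 29/104 + 9/26 + 3/8 + 5/8 + 1 = 305/104 ≈ 2.933 bits/symbol.

2.933 bits/symbol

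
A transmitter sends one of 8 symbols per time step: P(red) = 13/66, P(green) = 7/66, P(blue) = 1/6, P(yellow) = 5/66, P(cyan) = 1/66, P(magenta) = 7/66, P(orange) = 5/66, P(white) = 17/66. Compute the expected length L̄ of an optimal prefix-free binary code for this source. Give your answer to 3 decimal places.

2.803 bits/symbol

Repeatedly combine the two least-probable nodes; the expected code length is the sum of the merged weights.
merge 1/66 + 5/66 → 1/11
merge 5/66 + 1/11 → 1/6
merge 7/66 + 7/66 → 7/33
merge 1/6 + 1/6 → 1/3
merge 13/66 + 7/33 → 9/22
merge 17/66 + 1/3 → 13/22
merge 9/22 + 13/22 → 1
L = 1/11 + 1/6 + 7/33 + 1/3 + 9/22 + 13/22 + 1 = 185/66 ≈ 2.803 bits/symbol.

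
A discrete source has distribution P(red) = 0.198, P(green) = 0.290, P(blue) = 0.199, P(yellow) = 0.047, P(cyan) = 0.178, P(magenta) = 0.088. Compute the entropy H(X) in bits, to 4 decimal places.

2.4031 bits

H = −Σ pᵢ log₂ pᵢ.
−0.198·log₂(0.198) = 0.4626
−0.290·log₂(0.290) = 0.5179
−0.199·log₂(0.199) = 0.4635
−0.047·log₂(0.047) = 0.2073
−0.178·log₂(0.178) = 0.4432
−0.088·log₂(0.088) = 0.3086
Sum ≈ 2.4031 → 2.4031 bits.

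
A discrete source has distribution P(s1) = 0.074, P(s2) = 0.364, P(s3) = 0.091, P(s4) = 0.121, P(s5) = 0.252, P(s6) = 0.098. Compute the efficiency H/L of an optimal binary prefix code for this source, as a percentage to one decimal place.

97.4%

Entropy H = −Σ p log₂ p ≈ 2.3215 bits.
Huffman merges: 37/500+91/1000→33/200; 49/500+121/1000→219/1000; 33/200+219/1000→48/125; 63/250+91/250→77/125; 48/125+77/125→1. L = 298/125 ≈ 2.3840.
Efficiency = H/L = 2.3215/2.3840 = 97.4%.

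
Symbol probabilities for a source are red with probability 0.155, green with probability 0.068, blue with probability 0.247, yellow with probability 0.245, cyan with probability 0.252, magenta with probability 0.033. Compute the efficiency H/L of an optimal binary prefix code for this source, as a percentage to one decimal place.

Entropy H = −Σ p log₂ p ≈ 2.3396 bits.
Huffman merges: 33/1000+17/250→101/1000; 101/1000+31/200→32/125; 49/200+247/1000→123/250; 63/250+32/125→127/250; 123/250+127/250→1. L = 2357/1000 ≈ 2.3570.
Efficiency = H/L = 2.3396/2.3570 = 99.3%.

99.3%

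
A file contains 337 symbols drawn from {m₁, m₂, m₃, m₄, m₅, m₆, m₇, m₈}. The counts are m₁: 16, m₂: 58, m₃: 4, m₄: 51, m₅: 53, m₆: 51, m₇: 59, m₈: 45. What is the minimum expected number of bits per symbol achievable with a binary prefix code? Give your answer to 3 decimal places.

Probabilities are the counts divided by 337.
Repeatedly combine the two least-probable nodes; the expected code length is the sum of the merged weights.
merge 4/337 + 16/337 → 20/337
merge 20/337 + 45/337 → 65/337
merge 51/337 + 51/337 → 102/337
merge 53/337 + 58/337 → 111/337
merge 59/337 + 65/337 → 124/337
merge 102/337 + 111/337 → 213/337
merge 124/337 + 213/337 → 1
L = 20/337 + 65/337 + 102/337 + 111/337 + 124/337 + 213/337 + 1 = 972/337 ≈ 2.884 bits/symbol.

2.884 bits/symbol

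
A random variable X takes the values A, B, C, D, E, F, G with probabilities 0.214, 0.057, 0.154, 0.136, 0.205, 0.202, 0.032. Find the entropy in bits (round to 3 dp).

H = −Σ pᵢ log₂ pᵢ.
−0.214·log₂(0.214) = 0.4760
−0.057·log₂(0.057) = 0.2356
−0.154·log₂(0.154) = 0.4156
−0.136·log₂(0.136) = 0.3915
−0.205·log₂(0.205) = 0.4687
−0.202·log₂(0.202) = 0.4661
−0.032·log₂(0.032) = 0.1589
Sum ≈ 2.6124 → 2.612 bits.

2.612 bits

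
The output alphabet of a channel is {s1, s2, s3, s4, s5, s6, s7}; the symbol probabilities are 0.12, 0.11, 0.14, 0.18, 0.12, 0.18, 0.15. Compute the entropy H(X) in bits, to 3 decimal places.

H = −Σ pᵢ log₂ pᵢ.
−0.12·log₂(0.12) = 0.3671
−0.11·log₂(0.11) = 0.3503
−0.14·log₂(0.14) = 0.3971
−0.18·log₂(0.18) = 0.4453
−0.12·log₂(0.12) = 0.3671
−0.18·log₂(0.18) = 0.4453
−0.15·log₂(0.15) = 0.4105
Sum ≈ 2.7827 → 2.783 bits.

2.783 bits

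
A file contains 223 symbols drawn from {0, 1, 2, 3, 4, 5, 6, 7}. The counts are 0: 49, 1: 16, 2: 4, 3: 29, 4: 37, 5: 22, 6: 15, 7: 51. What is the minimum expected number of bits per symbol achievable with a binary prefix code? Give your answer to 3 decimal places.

Probabilities are the counts divided by 223.
Repeatedly combine the two least-probable nodes; the expected code length is the sum of the merged weights.
merge 4/223 + 15/223 → 19/223
merge 16/223 + 19/223 → 35/223
merge 22/223 + 29/223 → 51/223
merge 35/223 + 37/223 → 72/223
merge 49/223 + 51/223 → 100/223
merge 51/223 + 72/223 → 123/223
merge 100/223 + 123/223 → 1
L = 19/223 + 35/223 + 51/223 + 72/223 + 100/223 + 123/223 + 1 = 623/223 ≈ 2.794 bits/symbol.

2.794 bits/symbol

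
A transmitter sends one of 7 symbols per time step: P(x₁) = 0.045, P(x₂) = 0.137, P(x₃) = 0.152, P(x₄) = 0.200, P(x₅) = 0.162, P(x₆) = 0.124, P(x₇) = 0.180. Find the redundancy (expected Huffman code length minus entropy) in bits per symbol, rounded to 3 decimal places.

0.073 bits

Entropy H = −Σ p log₂ p ≈ 2.7159 bits.
Huffman merges: 9/200+31/250→169/1000; 137/1000+19/125→289/1000; 81/500+169/1000→331/1000; 9/50+1/5→19/50; 289/1000+331/1000→31/50; 19/50+31/50→1. L = 2789/1000 ≈ 2.7890.
L − H = 2.7890 − 2.7159 = 0.073 bits.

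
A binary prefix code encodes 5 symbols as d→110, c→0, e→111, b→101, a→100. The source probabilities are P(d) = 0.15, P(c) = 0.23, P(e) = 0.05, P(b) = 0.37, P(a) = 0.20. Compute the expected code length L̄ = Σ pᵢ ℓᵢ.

2.54 bits/symbol

L̄ = Σ pᵢ·ℓᵢ = 0.15·3 + 0.23·1 + 0.05·3 + 0.37·3 + 0.20·3 = 2.54 bits/symbol.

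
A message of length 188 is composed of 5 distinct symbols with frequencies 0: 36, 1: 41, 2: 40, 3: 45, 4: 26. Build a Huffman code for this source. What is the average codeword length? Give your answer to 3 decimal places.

2.330 bits/symbol

Probabilities are the counts divided by 188.
Repeatedly combine the two least-probable nodes; the expected code length is the sum of the merged weights.
merge 13/94 + 9/47 → 31/94
merge 10/47 + 41/188 → 81/188
merge 45/188 + 31/94 → 107/188
merge 81/188 + 107/188 → 1
L = 31/94 + 81/188 + 107/188 + 1 = 219/94 ≈ 2.330 bits/symbol.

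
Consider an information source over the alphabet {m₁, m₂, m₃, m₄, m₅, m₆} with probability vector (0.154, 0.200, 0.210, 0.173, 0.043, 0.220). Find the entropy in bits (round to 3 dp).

2.467 bits

H = −Σ pᵢ log₂ pᵢ.
−0.154·log₂(0.154) = 0.4156
−0.200·log₂(0.200) = 0.4644
−0.210·log₂(0.210) = 0.4728
−0.173·log₂(0.173) = 0.4379
−0.043·log₂(0.043) = 0.1952
−0.220·log₂(0.220) = 0.4806
Sum ≈ 2.4665 → 2.467 bits.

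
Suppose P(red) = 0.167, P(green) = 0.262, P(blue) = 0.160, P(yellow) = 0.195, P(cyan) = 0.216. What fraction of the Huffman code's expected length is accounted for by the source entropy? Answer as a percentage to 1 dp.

98.8%

Entropy H = −Σ p log₂ p ≈ 2.2980 bits.
Huffman merges: 4/25+167/1000→327/1000; 39/200+27/125→411/1000; 131/500+327/1000→589/1000; 411/1000+589/1000→1. L = 2327/1000 ≈ 2.3270.
Efficiency = H/L = 2.2980/2.3270 = 98.8%.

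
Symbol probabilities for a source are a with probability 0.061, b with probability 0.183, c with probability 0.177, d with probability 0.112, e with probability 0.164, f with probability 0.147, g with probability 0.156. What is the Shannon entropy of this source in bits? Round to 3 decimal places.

H = −Σ pᵢ log₂ pᵢ.
−0.061·log₂(0.061) = 0.2461
−0.183·log₂(0.183) = 0.4484
−0.177·log₂(0.177) = 0.4422
−0.112·log₂(0.112) = 0.3537
−0.164·log₂(0.164) = 0.4278
−0.147·log₂(0.147) = 0.4066
−0.156·log₂(0.156) = 0.4181
Sum ≈ 2.7429 → 2.743 bits.

2.743 bits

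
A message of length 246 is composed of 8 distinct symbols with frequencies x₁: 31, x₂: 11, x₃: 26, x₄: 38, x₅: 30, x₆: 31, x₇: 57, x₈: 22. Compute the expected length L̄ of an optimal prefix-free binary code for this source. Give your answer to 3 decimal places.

Probabilities are the counts divided by 246.
Repeatedly combine the two least-probable nodes; the expected code length is the sum of the merged weights.
merge 11/246 + 11/123 → 11/82
merge 13/123 + 5/41 → 28/123
merge 31/246 + 31/246 → 31/123
merge 11/82 + 19/123 → 71/246
merge 28/123 + 19/82 → 113/246
merge 31/123 + 71/246 → 133/246
merge 113/246 + 133/246 → 1
L = 11/82 + 28/123 + 31/123 + 71/246 + 113/246 + 133/246 + 1 = 119/41 ≈ 2.902 bits/symbol.

2.902 bits/symbol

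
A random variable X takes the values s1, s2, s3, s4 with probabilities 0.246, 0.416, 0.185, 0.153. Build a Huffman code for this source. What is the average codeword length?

1.922 bits/symbol

Repeatedly combine the two least-probable nodes; the expected code length is the sum of the merged weights.
merge 153/1000 + 37/200 → 169/500
merge 123/500 + 169/500 → 73/125
merge 52/125 + 73/125 → 1
L = 169/500 + 73/125 + 1 = 961/500 = 1.922 bits/symbol.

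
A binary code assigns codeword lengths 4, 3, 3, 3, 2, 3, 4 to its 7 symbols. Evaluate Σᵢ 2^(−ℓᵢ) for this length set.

0.875

With common denominator 2^4 = 16: Σ 2^(−ℓᵢ) = 1/16 + 2/16 + 2/16 + 2/16 + 4/16 + 2/16 + 1/16 = 14/16 = 0.875.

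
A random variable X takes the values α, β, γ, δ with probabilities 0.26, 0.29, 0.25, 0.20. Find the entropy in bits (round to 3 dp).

H = −Σ pᵢ log₂ pᵢ.
−0.26·log₂(0.26) = 0.5053
−0.29·log₂(0.29) = 0.5179
−0.25·log₂(0.25) = 0.5000
−0.20·log₂(0.20) = 0.4644
Sum ≈ 1.9876 → 1.988 bits.

1.988 bits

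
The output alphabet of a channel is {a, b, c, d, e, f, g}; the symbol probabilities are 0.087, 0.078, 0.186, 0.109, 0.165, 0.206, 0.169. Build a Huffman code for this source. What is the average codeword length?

Repeatedly combine the two least-probable nodes; the expected code length is the sum of the merged weights.
merge 39/500 + 87/1000 → 33/200
merge 109/1000 + 33/200 → 137/500
merge 33/200 + 169/1000 → 167/500
merge 93/500 + 103/500 → 49/125
merge 137/500 + 167/500 → 76/125
merge 49/125 + 76/125 → 1
L = 33/200 + 137/500 + 167/500 + 49/125 + 76/125 + 1 = 2773/1000 = 2.773 bits/symbol.

2.773 bits/symbol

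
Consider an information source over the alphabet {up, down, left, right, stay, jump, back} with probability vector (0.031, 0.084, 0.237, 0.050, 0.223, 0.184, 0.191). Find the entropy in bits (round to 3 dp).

H = −Σ pᵢ log₂ pᵢ.
−0.031·log₂(0.031) = 0.1554
−0.084·log₂(0.084) = 0.3002
−0.237·log₂(0.237) = 0.4923
−0.050·log₂(0.050) = 0.2161
−0.223·log₂(0.223) = 0.4828
−0.184·log₂(0.184) = 0.4494
−0.191·log₂(0.191) = 0.4562
Sum ≈ 2.5522 → 2.552 bits.

2.552 bits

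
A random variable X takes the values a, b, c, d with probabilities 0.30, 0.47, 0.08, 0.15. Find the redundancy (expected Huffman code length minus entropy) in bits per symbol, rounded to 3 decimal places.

Entropy H = −Σ p log₂ p ≈ 1.7351 bits.
Huffman merges: 2/25+3/20→23/100; 23/100+3/10→53/100; 47/100+53/100→1. L = 44/25 ≈ 1.7600.
L − H = 1.7600 − 1.7351 = 0.025 bits.

0.025 bits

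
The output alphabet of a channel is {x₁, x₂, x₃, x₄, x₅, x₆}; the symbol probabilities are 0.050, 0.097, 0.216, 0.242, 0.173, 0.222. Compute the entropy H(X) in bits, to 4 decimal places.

H = −Σ pᵢ log₂ pᵢ.
−0.050·log₂(0.050) = 0.2161
−0.097·log₂(0.097) = 0.3265
−0.216·log₂(0.216) = 0.4776
−0.242·log₂(0.242) = 0.4954
−0.173·log₂(0.173) = 0.4379
−0.222·log₂(0.222) = 0.4820
Sum ≈ 2.4354 → 2.4354 bits.

2.4354 bits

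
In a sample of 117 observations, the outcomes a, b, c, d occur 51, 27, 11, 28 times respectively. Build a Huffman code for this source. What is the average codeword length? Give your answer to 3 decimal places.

1.889 bits/symbol

Probabilities are the counts divided by 117.
Repeatedly combine the two least-probable nodes; the expected code length is the sum of the merged weights.
merge 11/117 + 3/13 → 38/117
merge 28/117 + 38/117 → 22/39
merge 17/39 + 22/39 → 1
L = 38/117 + 22/39 + 1 = 17/9 ≈ 1.889 bits/symbol.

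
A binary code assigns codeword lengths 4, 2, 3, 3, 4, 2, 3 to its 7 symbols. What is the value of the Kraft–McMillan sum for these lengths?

With common denominator 2^4 = 16: Σ 2^(−ℓᵢ) = 1/16 + 4/16 + 2/16 + 2/16 + 1/16 + 4/16 + 2/16 = 16/16 = 1.

1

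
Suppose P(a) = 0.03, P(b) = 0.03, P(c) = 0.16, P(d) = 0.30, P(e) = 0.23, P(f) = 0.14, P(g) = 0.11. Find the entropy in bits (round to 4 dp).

H = −Σ pᵢ log₂ pᵢ.
−0.03·log₂(0.03) = 0.1518
−0.03·log₂(0.03) = 0.1518
−0.16·log₂(0.16) = 0.4230
−0.30·log₂(0.30) = 0.5211
−0.23·log₂(0.23) = 0.4877
−0.14·log₂(0.14) = 0.3971
−0.11·log₂(0.11) = 0.3503
Sum ≈ 2.4827 → 2.4827 bits.

2.4827 bits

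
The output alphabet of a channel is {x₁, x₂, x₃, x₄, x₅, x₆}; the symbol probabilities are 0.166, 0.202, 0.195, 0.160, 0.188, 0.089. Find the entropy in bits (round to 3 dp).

2.543 bits

H = −Σ pᵢ log₂ pᵢ.
−0.166·log₂(0.166) = 0.4301
−0.202·log₂(0.202) = 0.4661
−0.195·log₂(0.195) = 0.4599
−0.160·log₂(0.160) = 0.4230
−0.188·log₂(0.188) = 0.4533
−0.089·log₂(0.089) = 0.3106
Sum ≈ 2.5430 → 2.543 bits.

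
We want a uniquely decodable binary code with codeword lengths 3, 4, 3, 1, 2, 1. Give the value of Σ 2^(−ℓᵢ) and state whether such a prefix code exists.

1.5625; no

With common denominator 2^4 = 16: Σ 2^(−ℓᵢ) = 2/16 + 1/16 + 2/16 + 8/16 + 4/16 + 8/16 = 25/16 = 1.5625.
Kraft's inequality requires Σ ≤ 1; here Σ = 1.5625 > 1, so no such prefix code exists.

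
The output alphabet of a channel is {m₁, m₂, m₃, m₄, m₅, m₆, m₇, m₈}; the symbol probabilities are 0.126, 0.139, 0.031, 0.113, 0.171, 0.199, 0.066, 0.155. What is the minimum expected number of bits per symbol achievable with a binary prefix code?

2.898 bits/symbol

Repeatedly combine the two least-probable nodes; the expected code length is the sum of the merged weights.
merge 31/1000 + 33/500 → 97/1000
merge 97/1000 + 113/1000 → 21/100
merge 63/500 + 139/1000 → 53/200
merge 31/200 + 171/1000 → 163/500
merge 199/1000 + 21/100 → 409/1000
merge 53/200 + 163/500 → 591/1000
merge 409/1000 + 591/1000 → 1
L = 97/1000 + 21/100 + 53/200 + 163/500 + 409/1000 + 591/1000 + 1 = 1449/500 = 2.898 bits/symbol.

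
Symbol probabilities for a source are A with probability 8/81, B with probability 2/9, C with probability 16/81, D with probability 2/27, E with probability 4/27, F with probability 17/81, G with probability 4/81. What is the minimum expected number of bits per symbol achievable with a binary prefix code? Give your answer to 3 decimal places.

Repeatedly combine the two least-probable nodes; the expected code length is the sum of the merged weights.
merge 4/81 + 2/27 → 10/81
merge 8/81 + 10/81 → 2/9
merge 4/27 + 16/81 → 28/81
merge 17/81 + 2/9 → 35/81
merge 2/9 + 28/81 → 46/81
merge 35/81 + 46/81 → 1
L = 10/81 + 2/9 + 28/81 + 35/81 + 46/81 + 1 = 218/81 ≈ 2.691 bits/symbol.

2.691 bits/symbol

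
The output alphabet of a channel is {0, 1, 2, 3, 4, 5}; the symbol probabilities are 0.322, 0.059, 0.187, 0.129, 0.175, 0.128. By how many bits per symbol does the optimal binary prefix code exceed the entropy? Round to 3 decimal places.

0.071 bits

Entropy H = −Σ p log₂ p ≈ 2.4205 bits.
Huffman merges: 59/1000+16/125→187/1000; 129/1000+7/40→38/125; 187/1000+187/1000→187/500; 38/125+161/500→313/500; 187/500+313/500→1. L = 2491/1000 ≈ 2.4910.
L − H = 2.4910 − 2.4205 = 0.071 bits.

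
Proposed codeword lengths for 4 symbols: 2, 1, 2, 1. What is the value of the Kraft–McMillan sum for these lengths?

With common denominator 2^2 = 4: Σ 2^(−ℓᵢ) = 1/4 + 2/4 + 1/4 + 2/4 = 6/4 = 1.5.

1.5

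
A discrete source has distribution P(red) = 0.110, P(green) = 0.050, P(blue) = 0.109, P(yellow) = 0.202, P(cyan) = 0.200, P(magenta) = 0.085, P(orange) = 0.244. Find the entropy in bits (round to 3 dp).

2.644 bits

H = −Σ pᵢ log₂ pᵢ.
−0.110·log₂(0.110) = 0.3503
−0.050·log₂(0.050) = 0.2161
−0.109·log₂(0.109) = 0.3485
−0.202·log₂(0.202) = 0.4661
−0.200·log₂(0.200) = 0.4644
−0.085·log₂(0.085) = 0.3023
−0.244·log₂(0.244) = 0.4966
Sum ≈ 2.6443 → 2.644 bits.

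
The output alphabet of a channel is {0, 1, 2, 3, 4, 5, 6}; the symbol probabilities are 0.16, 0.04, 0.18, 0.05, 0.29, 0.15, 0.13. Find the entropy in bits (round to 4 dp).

H = −Σ pᵢ log₂ pᵢ.
−0.16·log₂(0.16) = 0.4230
−0.04·log₂(0.04) = 0.1858
−0.18·log₂(0.18) = 0.4453
−0.05·log₂(0.05) = 0.2161
−0.29·log₂(0.29) = 0.5179
−0.15·log₂(0.15) = 0.4105
−0.13·log₂(0.13) = 0.3826
Sum ≈ 2.5813 → 2.5813 bits.

2.5813 bits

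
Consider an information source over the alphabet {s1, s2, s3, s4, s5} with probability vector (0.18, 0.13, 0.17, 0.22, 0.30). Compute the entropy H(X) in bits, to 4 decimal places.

2.2642 bits

H = −Σ pᵢ log₂ pᵢ.
−0.18·log₂(0.18) = 0.4453
−0.13·log₂(0.13) = 0.3826
−0.17·log₂(0.17) = 0.4346
−0.22·log₂(0.22) = 0.4806
−0.30·log₂(0.30) = 0.5211
Sum ≈ 2.2642 → 2.2642 bits.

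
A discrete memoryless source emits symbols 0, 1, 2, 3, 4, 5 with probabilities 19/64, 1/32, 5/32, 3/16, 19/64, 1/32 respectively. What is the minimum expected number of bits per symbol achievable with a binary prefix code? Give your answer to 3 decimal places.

2.281 bits/symbol

Repeatedly combine the two least-probable nodes; the expected code length is the sum of the merged weights.
merge 1/32 + 1/32 → 1/16
merge 1/16 + 5/32 → 7/32
merge 3/16 + 7/32 → 13/32
merge 19/64 + 19/64 → 19/32
merge 13/32 + 19/32 → 1
L = 1/16 + 7/32 + 13/32 + 19/32 + 1 = 73/32 ≈ 2.281 bits/symbol.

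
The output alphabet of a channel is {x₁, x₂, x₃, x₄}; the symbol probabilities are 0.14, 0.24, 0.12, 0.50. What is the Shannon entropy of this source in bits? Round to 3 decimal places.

H = −Σ pᵢ log₂ pᵢ.
−0.14·log₂(0.14) = 0.3971
−0.24·log₂(0.24) = 0.4941
−0.12·log₂(0.12) = 0.3671
−0.50·log₂(0.50) = 0.5000
Sum ≈ 1.7583 → 1.758 bits.

1.758 bits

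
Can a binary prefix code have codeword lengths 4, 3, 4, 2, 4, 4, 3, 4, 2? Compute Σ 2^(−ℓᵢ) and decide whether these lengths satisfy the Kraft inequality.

1.0625; no

With common denominator 2^4 = 16: Σ 2^(−ℓᵢ) = 1/16 + 2/16 + 1/16 + 4/16 + 1/16 + 1/16 + 2/16 + 1/16 + 4/16 = 17/16 = 1.0625.
Kraft's inequality requires Σ ≤ 1; here Σ = 1.0625 > 1, so no such prefix code exists.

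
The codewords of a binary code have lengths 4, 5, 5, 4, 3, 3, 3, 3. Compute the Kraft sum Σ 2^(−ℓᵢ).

With common denominator 2^5 = 32: Σ 2^(−ℓᵢ) = 2/32 + 1/32 + 1/32 + 2/32 + 4/32 + 4/32 + 4/32 + 4/32 = 22/32 = 0.6875.

0.6875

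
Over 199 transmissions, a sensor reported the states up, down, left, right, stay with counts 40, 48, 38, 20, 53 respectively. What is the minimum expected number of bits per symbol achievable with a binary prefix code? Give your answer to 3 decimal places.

Probabilities are the counts divided by 199.
Repeatedly combine the two least-probable nodes; the expected code length is the sum of the merged weights.
merge 20/199 + 38/199 → 58/199
merge 40/199 + 48/199 → 88/199
merge 53/199 + 58/199 → 111/199
merge 88/199 + 111/199 → 1
L = 58/199 + 88/199 + 111/199 + 1 = 456/199 ≈ 2.291 bits/symbol.

2.291 bits/symbol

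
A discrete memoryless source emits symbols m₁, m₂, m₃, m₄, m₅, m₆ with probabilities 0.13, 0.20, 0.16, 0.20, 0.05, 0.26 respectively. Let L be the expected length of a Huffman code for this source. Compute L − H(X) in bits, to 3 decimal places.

0.064 bits

Entropy H = −Σ p log₂ p ≈ 2.4558 bits.
Huffman merges: 1/20+13/100→9/50; 4/25+9/50→17/50; 1/5+1/5→2/5; 13/50+17/50→3/5; 2/5+3/5→1. L = 63/25 ≈ 2.5200.
L − H = 2.5200 − 2.4558 = 0.064 bits.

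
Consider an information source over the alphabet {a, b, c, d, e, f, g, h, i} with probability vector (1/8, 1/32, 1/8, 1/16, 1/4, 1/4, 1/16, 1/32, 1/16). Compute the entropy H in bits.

2.8125 bits

Each probability is a power of 1/2, so log₂(1/p) is an integer.
H = Σ p·log₂(1/p) = 1/8·3 + 1/32·5 + 1/8·3 + 1/16·4 + 1/4·2 + 1/4·2 + 1/16·4 + 1/32·5 + 1/16·4 = 2.8125 bits.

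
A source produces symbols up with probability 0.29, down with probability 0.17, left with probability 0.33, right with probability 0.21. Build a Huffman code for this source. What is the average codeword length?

2 bits/symbol

Repeatedly combine the two least-probable nodes; the expected code length is the sum of the merged weights.
merge 17/100 + 21/100 → 19/50
merge 29/100 + 33/100 → 31/50
merge 19/50 + 31/50 → 1
L = 19/50 + 31/50 + 1 = 2 bits/symbol.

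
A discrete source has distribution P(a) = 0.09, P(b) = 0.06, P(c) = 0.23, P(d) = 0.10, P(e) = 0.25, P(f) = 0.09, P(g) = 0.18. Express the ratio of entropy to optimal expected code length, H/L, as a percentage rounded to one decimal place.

Entropy H = −Σ p log₂ p ≈ 2.6340 bits.
Huffman merges: 3/50+9/100→3/20; 9/100+1/10→19/100; 3/20+9/50→33/100; 19/100+23/100→21/50; 1/4+33/100→29/50; 21/50+29/50→1. L = 267/100 ≈ 2.6700.
Efficiency = H/L = 2.6340/2.6700 = 98.7%.

98.7%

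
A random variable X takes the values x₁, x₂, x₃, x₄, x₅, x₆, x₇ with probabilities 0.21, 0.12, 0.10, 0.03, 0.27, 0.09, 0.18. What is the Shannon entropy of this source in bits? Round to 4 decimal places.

2.5918 bits

H = −Σ pᵢ log₂ pᵢ.
−0.21·log₂(0.21) = 0.4728
−0.12·log₂(0.12) = 0.3671
−0.10·log₂(0.10) = 0.3322
−0.03·log₂(0.03) = 0.1518
−0.27·log₂(0.27) = 0.5100
−0.09·log₂(0.09) = 0.3127
−0.18·log₂(0.18) = 0.4453
Sum ≈ 2.5918 → 2.5918 bits.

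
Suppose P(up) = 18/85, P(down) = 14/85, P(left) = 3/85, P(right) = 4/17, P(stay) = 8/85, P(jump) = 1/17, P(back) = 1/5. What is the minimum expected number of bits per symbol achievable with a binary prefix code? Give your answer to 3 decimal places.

2.635 bits/symbol

Repeatedly combine the two least-probable nodes; the expected code length is the sum of the merged weights.
merge 3/85 + 1/17 → 8/85
merge 8/85 + 8/85 → 16/85
merge 14/85 + 16/85 → 6/17
merge 1/5 + 18/85 → 7/17
merge 4/17 + 6/17 → 10/17
merge 7/17 + 10/17 → 1
L = 8/85 + 16/85 + 6/17 + 7/17 + 10/17 + 1 = 224/85 ≈ 2.635 bits/symbol.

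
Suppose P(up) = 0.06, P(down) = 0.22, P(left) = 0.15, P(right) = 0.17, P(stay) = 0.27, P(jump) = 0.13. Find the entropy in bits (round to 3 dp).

H = −Σ pᵢ log₂ pᵢ.
−0.06·log₂(0.06) = 0.2435
−0.22·log₂(0.22) = 0.4806
−0.15·log₂(0.15) = 0.4105
−0.17·log₂(0.17) = 0.4346
−0.27·log₂(0.27) = 0.5100
−0.13·log₂(0.13) = 0.3826
Sum ≈ 2.4619 → 2.462 bits.

2.462 bits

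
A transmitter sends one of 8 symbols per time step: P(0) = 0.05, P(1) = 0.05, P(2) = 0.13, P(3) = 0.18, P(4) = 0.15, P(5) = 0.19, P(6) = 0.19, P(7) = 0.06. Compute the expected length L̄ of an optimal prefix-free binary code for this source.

Repeatedly combine the two least-probable nodes; the expected code length is the sum of the merged weights.
merge 1/20 + 1/20 → 1/10
merge 3/50 + 1/10 → 4/25
merge 13/100 + 3/20 → 7/25
merge 4/25 + 9/50 → 17/50
merge 19/100 + 19/100 → 19/50
merge 7/25 + 17/50 → 31/50
merge 19/50 + 31/50 → 1
L = 1/10 + 4/25 + 7/25 + 17/50 + 19/50 + 31/50 + 1 = 72/25 = 2.88 bits/symbol.

2.88 bits/symbol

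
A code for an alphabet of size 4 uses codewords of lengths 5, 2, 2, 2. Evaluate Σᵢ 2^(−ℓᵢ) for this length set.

With common denominator 2^5 = 32: Σ 2^(−ℓᵢ) = 1/32 + 8/32 + 8/32 + 8/32 = 25/32 = 0.78125.

0.78125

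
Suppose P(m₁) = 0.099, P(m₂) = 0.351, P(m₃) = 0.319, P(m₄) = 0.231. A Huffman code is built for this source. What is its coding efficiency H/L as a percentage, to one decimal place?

94.7%

Entropy H = −Σ p log₂ p ≈ 1.8746 bits.
Huffman merges: 99/1000+231/1000→33/100; 319/1000+33/100→649/1000; 351/1000+649/1000→1. L = 1979/1000 ≈ 1.9790.
Efficiency = H/L = 1.8746/1.9790 = 94.7%.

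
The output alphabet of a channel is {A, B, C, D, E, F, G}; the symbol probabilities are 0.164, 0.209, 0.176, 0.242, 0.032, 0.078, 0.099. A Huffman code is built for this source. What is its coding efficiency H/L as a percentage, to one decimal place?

Entropy H = −Σ p log₂ p ≈ 2.6125 bits.
Huffman merges: 4/125+39/500→11/100; 99/1000+11/100→209/1000; 41/250+22/125→17/50; 209/1000+209/1000→209/500; 121/500+17/50→291/500; 209/500+291/500→1. L = 2659/1000 ≈ 2.6590.
Efficiency = H/L = 2.6125/2.6590 = 98.3%.

98.3%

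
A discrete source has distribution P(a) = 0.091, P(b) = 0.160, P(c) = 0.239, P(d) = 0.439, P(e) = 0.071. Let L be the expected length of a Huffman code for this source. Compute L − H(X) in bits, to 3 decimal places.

0.021 bits

Entropy H = −Σ p log₂ p ≈ 2.0236 bits.
Huffman merges: 71/1000+91/1000→81/500; 4/25+81/500→161/500; 239/1000+161/500→561/1000; 439/1000+561/1000→1. L = 409/200 ≈ 2.0450.
L − H = 2.0450 − 2.0236 = 0.021 bits.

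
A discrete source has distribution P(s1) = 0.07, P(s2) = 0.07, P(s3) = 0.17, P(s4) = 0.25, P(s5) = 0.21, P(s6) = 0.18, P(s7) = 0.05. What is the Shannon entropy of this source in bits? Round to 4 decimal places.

H = −Σ pᵢ log₂ pᵢ.
−0.07·log₂(0.07) = 0.2686
−0.07·log₂(0.07) = 0.2686
−0.17·log₂(0.17) = 0.4346
−0.25·log₂(0.25) = 0.5000
−0.21·log₂(0.21) = 0.4728
−0.18·log₂(0.18) = 0.4453
−0.05·log₂(0.05) = 0.2161
Sum ≈ 2.6059 → 2.6059 bits.

2.6059 bits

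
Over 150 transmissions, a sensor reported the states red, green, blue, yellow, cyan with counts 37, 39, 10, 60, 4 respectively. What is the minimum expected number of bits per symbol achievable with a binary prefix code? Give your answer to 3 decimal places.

Probabilities are the counts divided by 150.
Repeatedly combine the two least-probable nodes; the expected code length is the sum of the merged weights.
merge 2/75 + 1/15 → 7/75
merge 7/75 + 37/150 → 17/50
merge 13/50 + 17/50 → 3/5
merge 2/5 + 3/5 → 1
L = 7/75 + 17/50 + 3/5 + 1 = 61/30 ≈ 2.033 bits/symbol.

2.033 bits/symbol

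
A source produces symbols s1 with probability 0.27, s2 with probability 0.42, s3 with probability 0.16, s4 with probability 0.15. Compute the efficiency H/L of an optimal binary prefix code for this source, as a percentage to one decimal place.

Entropy H = −Σ p log₂ p ≈ 1.8692 bits.
Huffman merges: 3/20+4/25→31/100; 27/100+31/100→29/50; 21/50+29/50→1. L = 189/100 ≈ 1.8900.
Efficiency = H/L = 1.8692/1.8900 = 98.9%.

98.9%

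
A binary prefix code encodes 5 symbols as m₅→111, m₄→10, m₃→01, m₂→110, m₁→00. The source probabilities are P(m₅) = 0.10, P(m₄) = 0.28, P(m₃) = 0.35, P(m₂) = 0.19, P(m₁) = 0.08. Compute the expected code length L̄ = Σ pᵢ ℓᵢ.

L̄ = Σ pᵢ·ℓᵢ = 0.10·3 + 0.28·2 + 0.35·2 + 0.19·3 + 0.08·2 = 2.29 bits/symbol.

2.29 bits/symbol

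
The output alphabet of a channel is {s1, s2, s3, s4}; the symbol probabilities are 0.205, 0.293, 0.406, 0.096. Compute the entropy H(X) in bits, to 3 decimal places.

1.840 bits

H = −Σ pᵢ log₂ pᵢ.
−0.205·log₂(0.205) = 0.4687
−0.293·log₂(0.293) = 0.5189
−0.406·log₂(0.406) = 0.5280
−0.096·log₂(0.096) = 0.3246
Sum ≈ 1.8401 → 1.840 bits.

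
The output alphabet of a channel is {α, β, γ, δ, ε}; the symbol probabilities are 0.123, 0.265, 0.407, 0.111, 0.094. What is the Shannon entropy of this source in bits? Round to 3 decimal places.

2.080 bits

H = −Σ pᵢ log₂ pᵢ.
−0.123·log₂(0.123) = 0.3719
−0.265·log₂(0.265) = 0.5077
−0.407·log₂(0.407) = 0.5278
−0.111·log₂(0.111) = 0.3520
−0.094·log₂(0.094) = 0.3207
Sum ≈ 2.0801 → 2.080 bits.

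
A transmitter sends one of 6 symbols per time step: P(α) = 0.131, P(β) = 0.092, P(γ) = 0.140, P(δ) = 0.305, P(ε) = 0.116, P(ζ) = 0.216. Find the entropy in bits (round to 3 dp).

2.458 bits

H = −Σ pᵢ log₂ pᵢ.
−0.131·log₂(0.131) = 0.3841
−0.092·log₂(0.092) = 0.3167
−0.140·log₂(0.140) = 0.3971
−0.305·log₂(0.305) = 0.5225
−0.116·log₂(0.116) = 0.3605
−0.216·log₂(0.216) = 0.4776
Sum ≈ 2.4585 → 2.458 bits.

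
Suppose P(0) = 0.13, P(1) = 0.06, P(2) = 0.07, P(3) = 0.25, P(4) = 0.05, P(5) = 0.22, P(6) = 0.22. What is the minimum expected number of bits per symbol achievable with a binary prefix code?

Repeatedly combine the two least-probable nodes; the expected code length is the sum of the merged weights.
merge 1/20 + 3/50 → 11/100
merge 7/100 + 11/100 → 9/50
merge 13/100 + 9/50 → 31/100
merge 11/50 + 11/50 → 11/25
merge 1/4 + 31/100 → 14/25
merge 11/25 + 14/25 → 1
L = 11/100 + 9/50 + 31/100 + 11/25 + 14/25 + 1 = 13/5 = 2.6 bits/symbol.

2.6 bits/symbol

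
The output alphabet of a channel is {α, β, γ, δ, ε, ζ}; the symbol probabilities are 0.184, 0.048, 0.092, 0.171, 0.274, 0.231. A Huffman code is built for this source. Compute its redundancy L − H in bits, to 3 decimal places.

Entropy H = −Σ p log₂ p ≈ 2.4121 bits.
Huffman merges: 6/125+23/250→7/50; 7/50+171/1000→311/1000; 23/125+231/1000→83/200; 137/500+311/1000→117/200; 83/200+117/200→1. L = 2451/1000 ≈ 2.4510.
L − H = 2.4510 − 2.4121 = 0.039 bits.

0.039 bits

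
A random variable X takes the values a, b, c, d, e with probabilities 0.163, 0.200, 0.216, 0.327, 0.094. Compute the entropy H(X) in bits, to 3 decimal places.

H = −Σ pᵢ log₂ pᵢ.
−0.163·log₂(0.163) = 0.4266
−0.200·log₂(0.200) = 0.4644
−0.216·log₂(0.216) = 0.4776
−0.327·log₂(0.327) = 0.5273
−0.094·log₂(0.094) = 0.3207
Sum ≈ 2.2165 → 2.217 bits.

2.217 bits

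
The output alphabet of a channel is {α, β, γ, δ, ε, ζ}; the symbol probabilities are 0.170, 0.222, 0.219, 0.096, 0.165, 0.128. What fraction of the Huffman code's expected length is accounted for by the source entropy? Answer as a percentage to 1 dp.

98.8%

Entropy H = −Σ p log₂ p ≈ 2.5295 bits.
Huffman merges: 12/125+16/125→28/125; 33/200+17/100→67/200; 219/1000+111/500→441/1000; 28/125+67/200→559/1000; 441/1000+559/1000→1. L = 2559/1000 ≈ 2.5590.
Efficiency = H/L = 2.5295/2.5590 = 98.8%.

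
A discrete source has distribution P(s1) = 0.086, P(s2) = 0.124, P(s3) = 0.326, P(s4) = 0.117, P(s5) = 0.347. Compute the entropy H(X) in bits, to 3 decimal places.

2.097 bits

H = −Σ pᵢ log₂ pᵢ.
−0.086·log₂(0.086) = 0.3044
−0.124·log₂(0.124) = 0.3734
−0.326·log₂(0.326) = 0.5272
−0.117·log₂(0.117) = 0.3622
−0.347·log₂(0.347) = 0.5299
Sum ≈ 2.0970 → 2.097 bits.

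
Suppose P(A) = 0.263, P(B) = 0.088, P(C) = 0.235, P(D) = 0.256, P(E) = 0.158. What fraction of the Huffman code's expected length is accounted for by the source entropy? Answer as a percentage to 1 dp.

Entropy H = −Σ p log₂ p ≈ 2.2301 bits.
Huffman merges: 11/125+79/500→123/500; 47/200+123/500→481/1000; 32/125+263/1000→519/1000; 481/1000+519/1000→1. L = 1123/500 ≈ 2.2460.
Efficiency = H/L = 2.2301/2.2460 = 99.3%.

99.3%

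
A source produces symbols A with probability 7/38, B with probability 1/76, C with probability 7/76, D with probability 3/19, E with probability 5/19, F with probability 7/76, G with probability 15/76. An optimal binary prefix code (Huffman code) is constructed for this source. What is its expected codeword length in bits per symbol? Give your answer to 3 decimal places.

2.645 bits/symbol

Repeatedly combine the two least-probable nodes; the expected code length is the sum of the merged weights.
merge 1/76 + 7/76 → 2/19
merge 7/76 + 2/19 → 15/76
merge 3/19 + 7/38 → 13/38
merge 15/76 + 15/76 → 15/38
merge 5/19 + 13/38 → 23/38
merge 15/38 + 23/38 → 1
L = 2/19 + 15/76 + 13/38 + 15/38 + 23/38 + 1 = 201/76 ≈ 2.645 bits/symbol.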